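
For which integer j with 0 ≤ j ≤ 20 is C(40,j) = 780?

2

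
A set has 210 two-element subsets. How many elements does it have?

21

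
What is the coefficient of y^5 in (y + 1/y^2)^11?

General term: C(11,j)·(y)^j·(1/y^2)^(11-j), with y-exponent 1j − 2(11−j) = 3j − 22.
Set 3j − 22 = 5: j = 9.
C(11,9) = 55; 1^9 = 1; 1^2 = 1.
Coefficient = 55 · 1 · 1 = 55.

55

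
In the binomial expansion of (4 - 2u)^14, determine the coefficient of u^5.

-16793993216

The general term is C(14,j)·(4)^j·(-2u)^(14-j); the u^5 term has j = 9.
C(14,9) = 2002.
Coefficient = C(14,9) · 4^9 · (-2)^5 = 2002 · 262144 · (-32) = -16793993216.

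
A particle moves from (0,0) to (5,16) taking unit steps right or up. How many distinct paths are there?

Each path is a sequence of 21 steps with 5 rights: C(21,5) = 20349.

20349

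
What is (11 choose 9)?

55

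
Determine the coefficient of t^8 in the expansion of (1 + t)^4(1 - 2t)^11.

-3168

Coefficient of t^8 = Σ_{j} C(4,j)·1^j·C(11,8-j)·(-2)^(8-j) for j from 0 to 4.
= 42240 + (-168960) + 177408 + (-59136) + 5280 = -3168.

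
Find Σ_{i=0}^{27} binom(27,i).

The entries of row 27 sum to 2^27 = 134217728.

134217728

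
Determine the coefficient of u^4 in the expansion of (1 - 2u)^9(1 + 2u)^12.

144

Coefficient of u^4 = Σ_{j} C(9,j)·(-2)^j·C(12,4-j)·2^(4-j) for j from 0 to 4.
= 7920 + (-31680) + 38016 + (-16128) + 2016 = 144.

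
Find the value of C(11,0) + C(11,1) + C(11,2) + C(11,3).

232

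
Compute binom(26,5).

65780

C(26,5) = (26·25·24·23·22) / 5! = 7893600 / 120 = 65780.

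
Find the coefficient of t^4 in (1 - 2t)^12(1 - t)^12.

52239

Coefficient of t^4 = Σ_{j} C(12,j)·(-2)^j·C(12,4-j)·(-1)^(4-j) for j from 0 to 4.
= 495 + 5280 + 17424 + 21120 + 7920 = 52239.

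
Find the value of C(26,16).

5311735

C(26,16) = C(26,10) by symmetry.
C(26,10) = (26·25·24·23·22·21·20·19·18·17) / 10! = 19275223968000 / 3628800 = 5311735.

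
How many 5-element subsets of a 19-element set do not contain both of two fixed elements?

All 5-subsets: C(19,5) = 11628. Those containing both fixed elements: C(17,3) = 680.
11628 − 680 = 10948.

10948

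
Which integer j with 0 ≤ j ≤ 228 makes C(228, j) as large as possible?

C(228,j) is maximized at j = 228/2 = 114.

114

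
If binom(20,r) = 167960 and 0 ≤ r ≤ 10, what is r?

C(20,r) increases on 0 ≤ r ≤ 10. C(20,8) = 125970 and C(20,9) = 167960, so r = 9.

9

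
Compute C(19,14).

C(19,14) = C(19,5) by symmetry.
C(19,5) = (19·18·17·16·15) / 5! = 1395360 / 120 = 11628.

11628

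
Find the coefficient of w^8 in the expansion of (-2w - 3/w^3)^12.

73728

General term: C(12,j)·(-2w)^j·(-3/w^3)^(12-j), with w-exponent 1j − 3(12−j) = 4j − 36.
Set 4j − 36 = 8: j = 11.
C(12,11) = 12; (-2)^11 = -2048; (-3)^1 = -3.
Coefficient = 12 · (-2048) · (-3) = 73728.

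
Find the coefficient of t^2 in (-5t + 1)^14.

The general term is C(14,j)·(-5t)^j·(1)^(14-j); the t^2 term has j = 2.
C(14,2) = 91.
Coefficient = C(14,2) · (-5)^2 = 91 · 25 = 2275.

2275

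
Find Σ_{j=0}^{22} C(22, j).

The entries of row 22 sum to 2^22 = 4194304.

4194304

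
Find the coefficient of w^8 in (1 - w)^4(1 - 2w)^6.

Coefficient of w^8 = Σ_{j} C(4,j)·(-1)^j·C(6,8-j)·(-2)^(8-j) for j from 2 to 4.
= 384 + 768 + 240 = 1392.

1392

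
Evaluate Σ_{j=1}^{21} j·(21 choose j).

22020096

Differentiating (1+x)^21 and setting x=1: Σ j·C(21,j) = 21·2^20 = 22020096.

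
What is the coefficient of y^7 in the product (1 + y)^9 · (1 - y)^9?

0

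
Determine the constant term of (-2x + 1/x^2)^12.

126720

General term: C(12,j)·(-2x)^j·(1/x^2)^(12-j), with x-exponent 1j − 2(12−j) = 3j − 24.
Set 3j − 24 = 0: j = 8.
C(12,8) = 495; (-2)^8 = 256; 1^4 = 1.
Coefficient = 495 · 256 · 1 = 126720.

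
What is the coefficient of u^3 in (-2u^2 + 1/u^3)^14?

General term: C(14,j)·(-2u^2)^j·(1/u^3)^(14-j), with u-exponent 2j − 3(14−j) = 5j − 42.
Set 5j − 42 = 3: j = 9.
C(14,9) = 2002; (-2)^9 = -512; 1^5 = 1.
Coefficient = 2002 · (-512) · 1 = -1025024.

-1025024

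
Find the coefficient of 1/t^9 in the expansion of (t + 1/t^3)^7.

35

General term: C(7,j)·(t)^j·(1/t^3)^(7-j), with t-exponent 1j − 3(7−j) = 4j − 21.
Set 4j − 21 = -9: j = 3.
C(7,3) = 35; 1^3 = 1; 1^4 = 1.
Coefficient = 35 · 1 · 1 = 35.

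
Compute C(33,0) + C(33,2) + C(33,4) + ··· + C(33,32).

Even-k terms of row 33 sum to 2^32 = 4294967296.

4294967296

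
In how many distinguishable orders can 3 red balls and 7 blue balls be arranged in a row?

Choose positions for the red balls: C(10,3) = 120.

120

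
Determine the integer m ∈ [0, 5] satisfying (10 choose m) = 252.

C(10,m) increases on 0 ≤ m ≤ 5. C(10,4) = 210 and C(10,5) = 252, so m = 5.

5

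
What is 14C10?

C(14,10) = C(14,4) by symmetry.
C(14,4) = (14·13·12·11) / 4! = 24024 / 24 = 1001.

1001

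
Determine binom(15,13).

105

C(15,13) = C(15,2) by symmetry.
C(15,2) = (15·14) / 2! = 210 / 2 = 105.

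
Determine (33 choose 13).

573166440

C(33,13) = (33·32·31·30·29·28·27·26·25·24·23·22·21) / 13! = 3569119343741952000 / 6227020800 = 573166440.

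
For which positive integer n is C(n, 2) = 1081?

n(n−1)/2 = 1081 ⇒ n(n−1) = 2162. Since 47·46 = 2162, n = 47.

47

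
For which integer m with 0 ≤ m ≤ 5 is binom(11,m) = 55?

2

C(11,m) increases on 0 ≤ m ≤ 5. C(11,1) = 11 and C(11,2) = 55, so m = 2.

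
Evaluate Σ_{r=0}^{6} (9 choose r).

466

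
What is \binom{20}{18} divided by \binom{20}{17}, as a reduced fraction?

1/6

C(n,k+1)/C(n,k) = (n−k)/(k+1) = (20−17)/(17+1) = 3/18 = 1/6.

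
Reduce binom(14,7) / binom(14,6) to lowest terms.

C(n,k+1)/C(n,k) = (n−k)/(k+1) = (14−6)/(6+1) = 8/7.

8/7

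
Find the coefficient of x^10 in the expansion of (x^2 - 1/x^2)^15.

General term: C(15,j)·(x^2)^j·(-1/x^2)^(15-j), with x-exponent 2j − 2(15−j) = 4j − 30.
Set 4j − 30 = 10: j = 10.
C(15,10) = 3003; 1^10 = 1; (-1)^5 = -1.
Coefficient = 3003 · 1 · (-1) = -3003.

-3003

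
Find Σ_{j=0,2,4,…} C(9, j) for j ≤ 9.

256

Even-j terms of row 9 sum to 2^8 = 256.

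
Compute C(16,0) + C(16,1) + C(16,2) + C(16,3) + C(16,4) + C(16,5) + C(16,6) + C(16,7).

1 + 16 + 120 + 560 + 1820 + 4368 + 8008 + 11440 = 26333.

26333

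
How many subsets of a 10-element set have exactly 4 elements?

Choose the 4 positions: C(10,4) = 210.

210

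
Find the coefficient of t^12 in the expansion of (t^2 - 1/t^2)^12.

-220

General term: C(12,j)·(t^2)^j·(-1/t^2)^(12-j), with t-exponent 2j − 2(12−j) = 4j − 24.
Set 4j − 24 = 12: j = 9.
C(12,9) = 220; 1^9 = 1; (-1)^3 = -1.
Coefficient = 220 · 1 · (-1) = -220.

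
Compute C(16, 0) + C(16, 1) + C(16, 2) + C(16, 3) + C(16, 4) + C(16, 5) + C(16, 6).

1 + 16 + 120 + 560 + 1820 + 4368 + 8008 = 14893.

14893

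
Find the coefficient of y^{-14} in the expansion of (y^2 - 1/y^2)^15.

General term: C(15,j)·(y^2)^j·(-1/y^2)^(15-j), with y-exponent 2j − 2(15−j) = 4j − 30.
Set 4j − 30 = -14: j = 4.
C(15,4) = 1365; 1^4 = 1; (-1)^11 = -1.
Coefficient = 1365 · 1 · (-1) = -1365.

-1365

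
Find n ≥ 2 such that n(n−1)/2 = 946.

n(n−1)/2 = 946 ⇒ n(n−1) = 1892. Since 44·43 = 1892, n = 44.

44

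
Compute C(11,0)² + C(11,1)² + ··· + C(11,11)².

By Vandermonde's identity, Σ C(11,j)² = C(22,11) = 705432.

705432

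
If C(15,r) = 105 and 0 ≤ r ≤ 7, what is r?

C(15,r) increases on 0 ≤ r ≤ 7. C(15,1) = 15 and C(15,2) = 105, so r = 2.

2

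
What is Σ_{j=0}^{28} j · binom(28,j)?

Since j·C(28,j) = 28·C(27,j−1), the sum is 28·2^27 = 28·134217728 = 3758096384.

3758096384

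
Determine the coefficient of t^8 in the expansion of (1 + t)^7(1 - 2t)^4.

48

Coefficient of t^8 = Σ_{j} C(7,j)·1^j·C(4,8-j)·(-2)^(8-j) for j from 4 to 7.
= 560 + (-672) + 168 + (-8) = 48.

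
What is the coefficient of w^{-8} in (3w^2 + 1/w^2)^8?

General term: C(8,j)·(3w^2)^j·(1/w^2)^(8-j), with w-exponent 2j − 2(8−j) = 4j − 16.
Set 4j − 16 = -8: j = 2.
C(8,2) = 28; 3^2 = 9; 1^6 = 1.
Coefficient = 28 · 9 · 1 = 252.

252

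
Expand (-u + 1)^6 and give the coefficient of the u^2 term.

15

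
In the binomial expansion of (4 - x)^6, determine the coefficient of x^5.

-24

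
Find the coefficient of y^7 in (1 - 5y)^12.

-61875000

The general term is C(12,j)·(1)^j·(-5y)^(12-j); the y^7 term has j = 5.
C(12,5) = 792.
Coefficient = C(12,5) · (-5)^7 = 792 · (-78125) = -61875000.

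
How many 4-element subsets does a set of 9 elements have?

C(9,4) = (9·8·7·6) / 4! = 3024 / 24 = 126.

126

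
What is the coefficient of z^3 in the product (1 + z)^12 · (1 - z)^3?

57

Coefficient of z^3 = Σ_{j} C(12,j)·1^j·C(3,3-j)·(-1)^(3-j) for j from 0 to 3.
= (-1) + 36 + (-198) + 220 = 57.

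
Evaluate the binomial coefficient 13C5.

C(13,5) = (13·12·11·10·9) / 5! = 154440 / 120 = 1287.

1287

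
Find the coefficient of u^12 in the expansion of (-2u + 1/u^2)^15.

245760

General term: C(15,j)·(-2u)^j·(1/u^2)^(15-j), with u-exponent 1j − 2(15−j) = 3j − 30.
Set 3j − 30 = 12: j = 14.
C(15,14) = 15; (-2)^14 = 16384; 1^1 = 1.
Coefficient = 15 · 16384 · 1 = 245760.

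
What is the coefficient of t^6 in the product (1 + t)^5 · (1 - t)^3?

2

Coefficient of t^6 = Σ_{j} C(5,j)·1^j·C(3,6-j)·(-1)^(6-j) for j from 3 to 5.
= (-10) + 15 + (-3) = 2.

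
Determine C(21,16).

20349

C(21,16) = C(21,5) by symmetry.
C(21,5) = (21·20·19·18·17) / 5! = 2441880 / 120 = 20349.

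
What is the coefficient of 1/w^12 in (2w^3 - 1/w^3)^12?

General term: C(12,j)·(2w^3)^j·(-1/w^3)^(12-j), with w-exponent 3j − 3(12−j) = 6j − 36.
Set 6j − 36 = -12: j = 4.
C(12,4) = 495; 2^4 = 16; (-1)^8 = 1.
Coefficient = 495 · 16 · 1 = 7920.

7920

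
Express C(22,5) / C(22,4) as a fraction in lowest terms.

C(n,k+1)/C(n,k) = (n−k)/(k+1) = (22−4)/(4+1) = 18/5.

18/5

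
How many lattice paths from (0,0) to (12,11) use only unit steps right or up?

Each path is a sequence of 23 steps with 12 rights: C(23,12) = 1352078.

1352078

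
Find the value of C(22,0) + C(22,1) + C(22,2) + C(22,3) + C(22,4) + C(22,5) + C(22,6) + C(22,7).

1 + 22 + 231 + 1540 + 7315 + 26334 + 74613 + 170544 = 280600.

280600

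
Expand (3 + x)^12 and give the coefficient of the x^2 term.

3897234

The general term is C(12,j)·(3)^j·(x)^(12-j); the x^2 term has j = 10.
C(12,10) = 66.
Coefficient = C(12,10) · 3^10 = 66 · 59049 = 3897234.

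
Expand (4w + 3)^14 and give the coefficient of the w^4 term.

15131660544

The general term is C(14,j)·(4w)^j·(3)^(14-j); the w^4 term has j = 4.
C(14,4) = 1001.
Coefficient = C(14,4) · 4^4 · 3^10 = 1001 · 256 · 59049 = 15131660544.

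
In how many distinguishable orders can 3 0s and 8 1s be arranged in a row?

Choose positions for the 0s: C(11,3) = 165.

165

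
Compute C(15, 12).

455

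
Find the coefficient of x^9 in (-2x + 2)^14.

-32800768

The general term is C(14,j)·(-2x)^j·(2)^(14-j); the x^9 term has j = 9.
C(14,9) = 2002.
Coefficient = C(14,9) · (-2)^9 · 2^5 = 2002 · (-512) · 32 = -32800768.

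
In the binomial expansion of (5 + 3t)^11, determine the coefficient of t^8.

135320625

The general term is C(11,j)·(5)^j·(3t)^(11-j); the t^8 term has j = 3.
C(11,3) = 165.
Coefficient = C(11,3) · 5^3 · 3^8 = 165 · 125 · 6561 = 135320625.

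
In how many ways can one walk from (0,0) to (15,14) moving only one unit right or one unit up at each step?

77558760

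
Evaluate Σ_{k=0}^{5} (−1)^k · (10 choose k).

-126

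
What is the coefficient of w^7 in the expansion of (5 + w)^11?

The general term is C(11,j)·(5)^j·(w)^(11-j); the w^7 term has j = 4.
C(11,4) = 330.
Coefficient = C(11,4) · 5^4 = 330 · 625 = 206250.

206250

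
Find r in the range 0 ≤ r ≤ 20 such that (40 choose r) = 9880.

3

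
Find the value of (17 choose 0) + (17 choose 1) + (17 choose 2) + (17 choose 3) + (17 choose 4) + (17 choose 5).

1 + 17 + 136 + 680 + 2380 + 6188 = 9402.

9402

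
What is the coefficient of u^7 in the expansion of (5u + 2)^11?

412500000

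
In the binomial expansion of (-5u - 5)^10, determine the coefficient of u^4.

The general term is C(10,j)·(-5u)^j·(-5)^(10-j); the u^4 term has j = 4.
C(10,4) = 210.
Coefficient = C(10,4) · (-5)^4 · (-5)^6 = 210 · 625 · 15625 = 2050781250.

2050781250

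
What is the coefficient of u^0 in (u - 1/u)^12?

General term: C(12,j)·(u)^j·(-1/u)^(12-j), with u-exponent 1j − 1(12−j) = 2j − 12.
Set 2j − 12 = 0: j = 6.
C(12,6) = 924; 1^6 = 1; (-1)^6 = 1.
Coefficient = 924 · 1 · 1 = 924.

924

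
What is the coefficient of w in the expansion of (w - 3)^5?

The general term is C(5,j)·(w)^j·(-3)^(5-j); the w^1 term has j = 1.
C(5,1) = 5.
Coefficient = C(5,1) · (-3)^4 = 5 · 81 = 405.

405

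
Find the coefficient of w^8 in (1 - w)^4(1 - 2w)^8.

Coefficient of w^8 = Σ_{j} C(4,j)·(-1)^j·C(8,8-j)·(-2)^(8-j) for j from 0 to 4.
= 256 + 4096 + 10752 + 7168 + 1120 = 23392.

23392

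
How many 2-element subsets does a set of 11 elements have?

C(11,2) = (11·10) / 2! = 110 / 2 = 55.

55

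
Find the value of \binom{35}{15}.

C(35,15) = (35·34·33·32·31·30·29·28·27·26·25·24·23·22·21) / 15! = 4247252019052922880000 / 1307674368000 = 3247943160.

3247943160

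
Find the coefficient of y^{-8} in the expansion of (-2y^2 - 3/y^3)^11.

General term: C(11,j)·(-2y^2)^j·(-3/y^3)^(11-j), with y-exponent 2j − 3(11−j) = 5j − 33.
Set 5j − 33 = -8: j = 5.
C(11,5) = 462; (-2)^5 = -32; (-3)^6 = 729.
Coefficient = 462 · (-32) · 729 = -10777536.

-10777536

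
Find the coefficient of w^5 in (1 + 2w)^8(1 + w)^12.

78152

Coefficient of w^5 = Σ_{j} C(8,j)·2^j·C(12,5-j)·1^(5-j) for j from 0 to 5.
= 792 + 7920 + 24640 + 29568 + 13440 + 1792 = 78152.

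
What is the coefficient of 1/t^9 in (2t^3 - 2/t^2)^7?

896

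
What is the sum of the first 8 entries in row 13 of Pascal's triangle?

5812

1 + 13 + 78 + 286 + 715 + 1287 + 1716 + 1716 = 5812.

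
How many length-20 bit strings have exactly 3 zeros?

Choose the 3 positions: C(20,3) = 1140.

1140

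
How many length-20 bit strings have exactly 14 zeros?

Choose the 14 positions: C(20,14) = 38760.

38760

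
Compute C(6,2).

C(6,2) = (6·5) / 2! = 30 / 2 = 15.

15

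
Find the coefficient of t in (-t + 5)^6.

-18750

The general term is C(6,j)·(-t)^j·(5)^(6-j); the t^1 term has j = 1.
C(6,1) = 6.
Coefficient = C(6,1) · (-1)^1 · 5^5 = 6 · (-1) · 3125 = -18750.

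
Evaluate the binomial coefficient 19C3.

C(19,3) = (19·18·17) / 3! = 5814 / 6 = 969.

969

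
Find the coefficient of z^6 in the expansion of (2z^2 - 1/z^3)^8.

General term: C(8,j)·(2z^2)^j·(-1/z^3)^(8-j), with z-exponent 2j − 3(8−j) = 5j − 24.
Set 5j − 24 = 6: j = 6.
C(8,6) = 28; 2^6 = 64; (-1)^2 = 1.
Coefficient = 28 · 64 · 1 = 1792.

1792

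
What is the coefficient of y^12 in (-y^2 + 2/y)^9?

General term: C(9,j)·(-y^2)^j·(2/y)^(9-j), with y-exponent 2j − 1(9−j) = 3j − 9.
Set 3j − 9 = 12: j = 7.
C(9,7) = 36; (-1)^7 = -1; 2^2 = 4.
Coefficient = 36 · (-1) · 4 = -144.

-144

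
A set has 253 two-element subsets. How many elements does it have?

23

n(n−1)/2 = 253 ⇒ n(n−1) = 506. Since 23·22 = 506, n = 23.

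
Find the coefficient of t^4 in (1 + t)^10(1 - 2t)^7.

70

Coefficient of t^4 = Σ_{j} C(10,j)·1^j·C(7,4-j)·(-2)^(4-j) for j from 0 to 4.
= 560 + (-2800) + 3780 + (-1680) + 210 = 70.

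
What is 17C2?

C(17,2) = (17·16) / 2! = 272 / 2 = 136.

136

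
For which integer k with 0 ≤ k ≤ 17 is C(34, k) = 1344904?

6

C(34,k) increases on 0 ≤ k ≤ 17. C(34,5) = 278256 and C(34,6) = 1344904, so k = 6.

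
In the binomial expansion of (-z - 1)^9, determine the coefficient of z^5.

-126

The general term is C(9,j)·(-z)^j·(-1)^(9-j); the z^5 term has j = 5.
C(9,5) = 126.
Coefficient = C(9,5) · (-1)^5 = 126 · (-1) = -126.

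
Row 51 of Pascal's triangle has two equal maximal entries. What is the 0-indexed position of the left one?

25

For odd n = 51, C(51,m) peaks at m = (n−1)/2 and (n+1)/2; the lesser is 25.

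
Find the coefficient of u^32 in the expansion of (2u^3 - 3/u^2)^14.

General term: C(14,j)·(2u^3)^j·(-3/u^2)^(14-j), with u-exponent 3j − 2(14−j) = 5j − 28.
Set 5j − 28 = 32: j = 12.
C(14,12) = 91; 2^12 = 4096; (-3)^2 = 9.
Coefficient = 91 · 4096 · 9 = 3354624.

3354624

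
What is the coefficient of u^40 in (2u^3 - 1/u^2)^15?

General term: C(15,j)·(2u^3)^j·(-1/u^2)^(15-j), with u-exponent 3j − 2(15−j) = 5j − 30.
Set 5j − 30 = 40: j = 14.
C(15,14) = 15; 2^14 = 16384; (-1)^1 = -1.
Coefficient = 15 · 16384 · (-1) = -245760.

-245760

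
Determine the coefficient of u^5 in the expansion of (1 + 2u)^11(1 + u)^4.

Coefficient of u^5 = Σ_{j} C(11,j)·2^j·C(4,5-j)·1^(5-j) for j from 1 to 5.
= 22 + 880 + 7920 + 21120 + 14784 = 44726.

44726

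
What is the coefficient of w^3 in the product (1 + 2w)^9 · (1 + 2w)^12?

10640

Coefficient of w^3 = Σ_{j} C(9,j)·2^j·C(12,3-j)·2^(3-j) for j from 0 to 3.
= 1760 + 4752 + 3456 + 672 = 10640.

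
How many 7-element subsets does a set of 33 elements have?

4272048

C(33,7) = (33·32·31·30·29·28·27) / 7! = 21531121920 / 5040 = 4272048.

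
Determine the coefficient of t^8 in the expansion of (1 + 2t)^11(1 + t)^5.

724680

Coefficient of t^8 = Σ_{j} C(11,j)·2^j·C(5,8-j)·1^(8-j) for j from 3 to 8.
= 1320 + 26400 + 147840 + 295680 + 211200 + 42240 = 724680.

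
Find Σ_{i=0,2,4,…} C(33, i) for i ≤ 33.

4294967296

Even-i terms of row 33 sum to 2^32 = 4294967296.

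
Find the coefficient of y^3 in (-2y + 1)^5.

-80

The general term is C(5,j)·(-2y)^j·(1)^(5-j); the y^3 term has j = 3.
C(5,3) = 10.
Coefficient = C(5,3) · (-2)^3 = 10 · (-8) = -80.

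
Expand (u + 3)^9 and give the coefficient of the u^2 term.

The general term is C(9,j)·(u)^j·(3)^(9-j); the u^2 term has j = 2.
C(9,2) = 36.
Coefficient = C(9,2) · 3^7 = 36 · 2187 = 78732.

78732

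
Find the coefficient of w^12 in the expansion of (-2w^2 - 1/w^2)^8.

General term: C(8,j)·(-2w^2)^j·(-1/w^2)^(8-j), with w-exponent 2j − 2(8−j) = 4j − 16.
Set 4j − 16 = 12: j = 7.
C(8,7) = 8; (-2)^7 = -128; (-1)^1 = -1.
Coefficient = 8 · (-128) · (-1) = 1024.

1024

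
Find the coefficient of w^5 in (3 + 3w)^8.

The general term is C(8,j)·(3)^j·(3w)^(8-j); the w^5 term has j = 3.
C(8,3) = 56.
Coefficient = C(8,3) · 3^3 · 3^5 = 56 · 27 · 243 = 367416.

367416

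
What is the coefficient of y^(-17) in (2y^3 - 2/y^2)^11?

22528

General term: C(11,j)·(2y^3)^j·(-2/y^2)^(11-j), with y-exponent 3j − 2(11−j) = 5j − 22.
Set 5j − 22 = -17: j = 1.
C(11,1) = 11; 2^1 = 2; (-2)^10 = 1024.
Coefficient = 11 · 2 · 1024 = 22528.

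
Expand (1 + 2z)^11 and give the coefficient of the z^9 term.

28160

The general term is C(11,j)·(1)^j·(2z)^(11-j); the z^9 term has j = 2.
C(11,2) = 55.
Coefficient = C(11,2) · 2^9 = 55 · 512 = 28160.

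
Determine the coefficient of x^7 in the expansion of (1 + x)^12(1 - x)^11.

-165

Coefficient of x^7 = Σ_{j} C(12,j)·1^j·C(11,7-j)·(-1)^(7-j) for j from 0 to 7.
= (-330) + 5544 + (-30492) + 72600 + (-81675) + 43560 + (-10164) + 792 = -165.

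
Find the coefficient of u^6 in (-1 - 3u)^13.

-1250964

The general term is C(13,j)·(-1)^j·(-3u)^(13-j); the u^6 term has j = 7.
C(13,7) = 1716.
Coefficient = C(13,7) · (-1)^7 · (-3)^6 = 1716 · (-1) · 729 = -1250964.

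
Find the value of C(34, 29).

278256

C(34,29) = C(34,5) by symmetry.
C(34,5) = (34·33·32·31·30) / 5! = 33390720 / 120 = 278256.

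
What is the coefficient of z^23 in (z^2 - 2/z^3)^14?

-28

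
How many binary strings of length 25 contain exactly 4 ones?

Choose the 4 positions: C(25,4) = 12650.

12650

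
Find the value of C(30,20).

C(30,20) = C(30,10) by symmetry.
C(30,10) = (30·29·28·27·26·25·24·23·22·21) / 10! = 109027350432000 / 3628800 = 30045015.

30045015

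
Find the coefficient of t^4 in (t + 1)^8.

The general term is C(8,j)·(t)^j·(1)^(8-j); the t^4 term has j = 4.
C(8,4) = 70.
Coefficient = C(8,4) = 70.

70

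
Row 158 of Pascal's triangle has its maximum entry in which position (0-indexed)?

79

C(158,i) is maximized at i = 158/2 = 79.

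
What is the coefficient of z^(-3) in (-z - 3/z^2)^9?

-10206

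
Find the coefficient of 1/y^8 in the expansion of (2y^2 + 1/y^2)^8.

General term: C(8,j)·(2y^2)^j·(1/y^2)^(8-j), with y-exponent 2j − 2(8−j) = 4j − 16.
Set 4j − 16 = -8: j = 2.
C(8,2) = 28; 2^2 = 4; 1^6 = 1.
Coefficient = 28 · 4 · 1 = 112.

112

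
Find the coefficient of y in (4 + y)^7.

28672

The general term is C(7,j)·(4)^j·(y)^(7-j); the y^1 term has j = 6.
C(7,6) = 7.
Coefficient = C(7,6) · 4^6 = 7 · 4096 = 28672.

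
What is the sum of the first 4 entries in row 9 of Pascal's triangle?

130

1 + 9 + 36 + 84 = 130.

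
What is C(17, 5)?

6188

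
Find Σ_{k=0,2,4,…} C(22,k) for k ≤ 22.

2097152

Even-k terms of row 22 sum to 2^21 = 2097152.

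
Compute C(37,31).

2324784

C(37,31) = C(37,6) by symmetry.
C(37,6) = (37·36·35·34·33·32) / 6! = 1673844480 / 720 = 2324784.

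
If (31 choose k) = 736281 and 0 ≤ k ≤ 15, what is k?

C(31,k) increases on 0 ≤ k ≤ 15. C(31,5) = 169911 and C(31,6) = 736281, so k = 6.

6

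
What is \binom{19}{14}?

C(19,14) = C(19,5) by symmetry.
C(19,5) = (19·18·17·16·15) / 5! = 1395360 / 120 = 11628.

11628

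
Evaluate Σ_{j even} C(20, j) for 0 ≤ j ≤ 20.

Half of (1+1)^20 + (1−1)^20 gives the even-index sum: 2^19 = 524288.

524288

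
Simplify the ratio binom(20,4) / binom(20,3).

17/4

C(n,k+1)/C(n,k) = (n−k)/(k+1) = (20−3)/(3+1) = 17/4.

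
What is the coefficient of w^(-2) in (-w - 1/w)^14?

General term: C(14,j)·(-w)^j·(-1/w)^(14-j), with w-exponent 1j − 1(14−j) = 2j − 14.
Set 2j − 14 = -2: j = 6.
C(14,6) = 3003; (-1)^6 = 1; (-1)^8 = 1.
Coefficient = 3003 · 1 · 1 = 3003.

3003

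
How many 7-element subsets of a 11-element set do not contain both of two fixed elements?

All 7-subsets: C(11,7) = 330. Those containing both fixed elements: C(9,5) = 126.
330 − 126 = 204.

204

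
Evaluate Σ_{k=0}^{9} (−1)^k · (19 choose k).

-48620

The partial alternating sum Σ_{k=0}^{9} (−1)^k C(19,k) = (−1)^9 C(18,9) = -48620.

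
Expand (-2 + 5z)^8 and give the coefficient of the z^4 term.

The general term is C(8,j)·(-2)^j·(5z)^(8-j); the z^4 term has j = 4.
C(8,4) = 70.
Coefficient = C(8,4) · (-2)^4 · 5^4 = 70 · 16 · 625 = 700000.

700000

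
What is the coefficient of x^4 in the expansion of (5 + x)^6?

375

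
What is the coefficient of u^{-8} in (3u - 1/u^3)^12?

-1732104

General term: C(12,j)·(3u)^j·(-1/u^3)^(12-j), with u-exponent 1j − 3(12−j) = 4j − 36.
Set 4j − 36 = -8: j = 7.
C(12,7) = 792; 3^7 = 2187; (-1)^5 = -1.
Coefficient = 792 · 2187 · (-1) = -1732104.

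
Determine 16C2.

120

C(16,2) = (16·15) / 2! = 240 / 2 = 120.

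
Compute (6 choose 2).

15

C(6,2) = (6·5) / 2! = 30 / 2 = 15.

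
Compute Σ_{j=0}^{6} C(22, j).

110056

1 + 22 + 231 + 1540 + 7315 + 26334 + 74613 = 110056.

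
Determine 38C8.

C(38,8) = (38·37·36·35·34·33·32·31) / 8! = 1971788797440 / 40320 = 48903492.

48903492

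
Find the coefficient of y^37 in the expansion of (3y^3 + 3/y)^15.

1506635235

General term: C(15,j)·(3y^3)^j·(3/y)^(15-j), with y-exponent 3j − 1(15−j) = 4j − 15.
Set 4j − 15 = 37: j = 13.
C(15,13) = 105; 3^13 = 1594323; 3^2 = 9.
Coefficient = 105 · 1594323 · 9 = 1506635235.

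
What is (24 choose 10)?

1961256

C(24,10) = (24·23·22·21·20·19·18·17·16·15) / 10! = 7117005772800 / 3628800 = 1961256.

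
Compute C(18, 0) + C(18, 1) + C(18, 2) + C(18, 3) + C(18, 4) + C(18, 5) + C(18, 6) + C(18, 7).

63004

1 + 18 + 153 + 816 + 3060 + 8568 + 18564 + 31824 = 63004.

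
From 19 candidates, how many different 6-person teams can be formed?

This is C(19,6) = 27132.

27132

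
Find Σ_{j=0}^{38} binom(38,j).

The entries of row 38 sum to 2^38 = 274877906944.

274877906944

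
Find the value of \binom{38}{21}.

28781143380

C(38,21) = C(38,17) by symmetry.
C(38,17) = (38·37·36·35·34·33·32·31·30·29·28·27·26·25·24·23·22) / 17! = 10237090866494416404480000 / 355687428096000 = 28781143380.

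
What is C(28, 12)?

C(28,12) = (28·27·26·25·24·23·22·21·20·19·18·17) / 12! = 14572069319808000 / 479001600 = 30421755.

30421755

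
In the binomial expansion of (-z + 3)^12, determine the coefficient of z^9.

-5940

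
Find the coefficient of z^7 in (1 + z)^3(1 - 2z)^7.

-240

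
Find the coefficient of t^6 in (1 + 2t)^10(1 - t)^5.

Coefficient of t^6 = Σ_{j} C(10,j)·2^j·C(5,6-j)·(-1)^(6-j) for j from 1 to 6.
= (-20) + 900 + (-9600) + 33600 + (-40320) + 13440 = -2000.

-2000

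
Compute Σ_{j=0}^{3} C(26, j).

1 + 26 + 325 + 2600 = 2952.

2952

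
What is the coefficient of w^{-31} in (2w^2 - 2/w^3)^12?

-49152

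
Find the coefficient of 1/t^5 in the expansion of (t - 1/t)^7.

General term: C(7,j)·(t)^j·(-1/t)^(7-j), with t-exponent 1j − 1(7−j) = 2j − 7.
Set 2j − 7 = -5: j = 1.
C(7,1) = 7; 1^1 = 1; (-1)^6 = 1.
Coefficient = 7 · 1 · 1 = 7.

7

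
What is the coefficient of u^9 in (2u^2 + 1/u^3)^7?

General term: C(7,j)·(2u^2)^j·(1/u^3)^(7-j), with u-exponent 2j − 3(7−j) = 5j − 21.
Set 5j − 21 = 9: j = 6.
C(7,6) = 7; 2^6 = 64; 1^1 = 1.
Coefficient = 7 · 64 · 1 = 448.

448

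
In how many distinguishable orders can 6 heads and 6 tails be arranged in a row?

924

Choose positions for the heads: C(12,6) = 924.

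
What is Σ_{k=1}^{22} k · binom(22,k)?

Since k·C(22,k) = 22·C(21,k−1), the sum is 22·2^21 = 22·2097152 = 46137344.

46137344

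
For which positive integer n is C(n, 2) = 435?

30

n(n−1)/2 = 435 ⇒ n(n−1) = 870. Since 30·29 = 870, n = 30.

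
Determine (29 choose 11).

34597290

C(29,11) = (29·28·27·26·25·24·23·22·21·20·19) / 11! = 1381013105472000 / 39916800 = 34597290.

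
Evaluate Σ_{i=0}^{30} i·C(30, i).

Differentiating (1+x)^30 and setting x=1: Σ i·C(30,i) = 30·2^29 = 16106127360.

16106127360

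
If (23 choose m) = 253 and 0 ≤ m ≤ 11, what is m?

C(23,m) increases on 0 ≤ m ≤ 11. C(23,1) = 23 and C(23,2) = 253, so m = 2.

2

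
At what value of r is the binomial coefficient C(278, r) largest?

139

C(278,r) is maximized at r = 278/2 = 139.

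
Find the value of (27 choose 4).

17550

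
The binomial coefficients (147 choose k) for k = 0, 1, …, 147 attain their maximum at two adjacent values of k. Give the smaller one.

For odd n = 147, C(147,k) peaks at k = (n−1)/2 and (n+1)/2; the smaller is 73.

73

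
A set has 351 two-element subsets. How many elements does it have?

27

n(n−1)/2 = 351 ⇒ n(n−1) = 702. Since 27·26 = 702, n = 27.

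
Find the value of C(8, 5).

56

C(8,5) = C(8,3) by symmetry.
C(8,3) = (8·7·6) / 3! = 336 / 6 = 56.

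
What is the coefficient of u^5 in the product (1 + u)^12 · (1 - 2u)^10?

Coefficient of u^5 = Σ_{j} C(12,j)·1^j·C(10,5-j)·(-2)^(5-j) for j from 0 to 5.
= (-8064) + 40320 + (-63360) + 39600 + (-9900) + 792 = -612.

-612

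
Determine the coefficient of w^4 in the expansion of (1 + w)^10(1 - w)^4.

-39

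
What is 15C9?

5005

C(15,9) = C(15,6) by symmetry.
C(15,6) = (15·14·13·12·11·10) / 6! = 3603600 / 720 = 5005.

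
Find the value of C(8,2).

C(8,2) = (8·7) / 2! = 56 / 2 = 28.

28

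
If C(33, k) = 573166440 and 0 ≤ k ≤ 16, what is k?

C(33,k) increases on 0 ≤ k ≤ 16. C(33,12) = 354817320 and C(33,13) = 573166440, so k = 13.

13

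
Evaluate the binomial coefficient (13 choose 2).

78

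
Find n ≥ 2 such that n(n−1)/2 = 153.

n(n−1)/2 = 153 ⇒ n(n−1) = 306. Since 18·17 = 306, n = 18.

18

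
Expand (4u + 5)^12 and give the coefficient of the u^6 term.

The general term is C(12,j)·(4u)^j·(5)^(12-j); the u^6 term has j = 6.
C(12,6) = 924.
Coefficient = C(12,6) · 4^6 · 5^6 = 924 · 4096 · 15625 = 59136000000.

59136000000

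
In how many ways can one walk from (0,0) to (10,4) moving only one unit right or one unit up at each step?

1001

Each path is a sequence of 14 steps with 10 rights: C(14,10) = 1001.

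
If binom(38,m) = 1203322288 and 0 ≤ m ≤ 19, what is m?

11

C(38,m) increases on 0 ≤ m ≤ 19. C(38,10) = 472733756 and C(38,11) = 1203322288, so m = 11.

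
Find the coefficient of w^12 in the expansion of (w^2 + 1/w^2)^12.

220

General term: C(12,j)·(w^2)^j·(1/w^2)^(12-j), with w-exponent 2j − 2(12−j) = 4j − 24.
Set 4j − 24 = 12: j = 9.
C(12,9) = 220; 1^9 = 1; 1^3 = 1.
Coefficient = 220 · 1 · 1 = 220.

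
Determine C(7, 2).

C(7,2) = (7·6) / 2! = 42 / 2 = 21.

21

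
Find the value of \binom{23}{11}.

1352078

C(23,11) = (23·22·21·20·19·18·17·16·15·14·13) / 11! = 53970627110400 / 39916800 = 1352078.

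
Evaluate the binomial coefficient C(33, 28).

C(33,28) = C(33,5) by symmetry.
C(33,5) = (33·32·31·30·29) / 5! = 28480320 / 120 = 237336.

237336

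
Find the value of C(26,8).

1562275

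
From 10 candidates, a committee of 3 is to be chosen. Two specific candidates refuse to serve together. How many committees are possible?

112

All 3-subsets: C(10,3) = 120. Those containing both fixed elements: C(8,1) = 8.
120 − 8 = 112.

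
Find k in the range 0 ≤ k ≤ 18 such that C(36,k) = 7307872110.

C(36,k) increases on 0 ≤ k ≤ 18. C(36,15) = 5567902560 and C(36,16) = 7307872110, so k = 16.

16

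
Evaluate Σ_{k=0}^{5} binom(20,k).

21700

1 + 20 + 190 + 1140 + 4845 + 15504 = 21700.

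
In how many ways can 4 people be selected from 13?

715

This is C(13,4) = 715.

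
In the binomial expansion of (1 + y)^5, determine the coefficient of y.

5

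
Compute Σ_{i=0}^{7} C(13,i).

5812

1 + 13 + 78 + 286 + 715 + 1287 + 1716 + 1716 = 5812.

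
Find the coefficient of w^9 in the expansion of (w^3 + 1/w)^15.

5005

General term: C(15,j)·(w^3)^j·(1/w)^(15-j), with w-exponent 3j − 1(15−j) = 4j − 15.
Set 4j − 15 = 9: j = 6.
C(15,6) = 5005; 1^6 = 1; 1^9 = 1.
Coefficient = 5005 · 1 · 1 = 5005.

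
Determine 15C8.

6435

C(15,8) = C(15,7) by symmetry.
C(15,7) = (15·14·13·12·11·10·9) / 7! = 32432400 / 5040 = 6435.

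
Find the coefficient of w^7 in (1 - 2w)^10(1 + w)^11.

810

Coefficient of w^7 = Σ_{j} C(10,j)·(-2)^j·C(11,7-j)·1^(7-j) for j from 0 to 7.
= 330 + (-9240) + 83160 + (-316800) + 554400 + (-443520) + 147840 + (-15360) = 810.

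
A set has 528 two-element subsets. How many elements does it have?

33

n(n−1)/2 = 528 ⇒ n(n−1) = 1056. Since 33·32 = 1056, n = 33.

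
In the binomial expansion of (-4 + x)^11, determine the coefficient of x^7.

84480

The general term is C(11,j)·(-4)^j·(x)^(11-j); the x^7 term has j = 4.
C(11,4) = 330.
Coefficient = C(11,4) · (-4)^4 = 330 · 256 = 84480.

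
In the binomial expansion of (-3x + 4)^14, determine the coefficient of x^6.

The general term is C(14,j)·(-3x)^j·(4)^(14-j); the x^6 term has j = 6.
C(14,6) = 3003.
Coefficient = C(14,6) · (-3)^6 · 4^8 = 3003 · 729 · 65536 = 143470559232.

143470559232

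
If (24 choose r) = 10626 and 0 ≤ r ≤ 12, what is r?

4

C(24,r) increases on 0 ≤ r ≤ 12. C(24,3) = 2024 and C(24,4) = 10626, so r = 4.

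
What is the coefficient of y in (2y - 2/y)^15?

General term: C(15,j)·(2y)^j·(-2/y)^(15-j), with y-exponent 1j − 1(15−j) = 2j − 15.
Set 2j − 15 = 1: j = 8.
C(15,8) = 6435; 2^8 = 256; (-2)^7 = -128.
Coefficient = 6435 · 256 · (-128) = -210862080.

-210862080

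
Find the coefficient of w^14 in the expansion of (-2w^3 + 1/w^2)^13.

General term: C(13,j)·(-2w^3)^j·(1/w^2)^(13-j), with w-exponent 3j − 2(13−j) = 5j − 26.
Set 5j − 26 = 14: j = 8.
C(13,8) = 1287; (-2)^8 = 256; 1^5 = 1.
Coefficient = 1287 · 256 · 1 = 329472.

329472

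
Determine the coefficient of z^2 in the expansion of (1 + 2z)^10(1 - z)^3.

123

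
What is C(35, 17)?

4537567650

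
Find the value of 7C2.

C(7,2) = (7·6) / 2! = 42 / 2 = 21.

21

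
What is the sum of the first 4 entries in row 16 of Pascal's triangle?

697

1 + 16 + 120 + 560 = 697.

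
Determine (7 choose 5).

C(7,5) = C(7,2) by symmetry.
C(7,2) = (7·6) / 2! = 42 / 2 = 21.

21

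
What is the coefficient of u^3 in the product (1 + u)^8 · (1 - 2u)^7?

56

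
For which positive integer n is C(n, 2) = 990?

45

n(n−1)/2 = 990 ⇒ n(n−1) = 1980. Since 45·44 = 1980, n = 45.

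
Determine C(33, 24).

38567100

C(33,24) = C(33,9) by symmetry.
C(33,9) = (33·32·31·30·29·28·27·26·25) / 9! = 13995229248000 / 362880 = 38567100.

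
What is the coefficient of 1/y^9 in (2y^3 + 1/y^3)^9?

672

General term: C(9,j)·(2y^3)^j·(1/y^3)^(9-j), with y-exponent 3j − 3(9−j) = 6j − 27.
Set 6j − 27 = -9: j = 3.
C(9,3) = 84; 2^3 = 8; 1^6 = 1.
Coefficient = 84 · 8 · 1 = 672.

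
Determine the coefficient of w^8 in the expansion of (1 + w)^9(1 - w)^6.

-45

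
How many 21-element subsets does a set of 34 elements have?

C(34,21) = C(34,13) by symmetry.
C(34,13) = (34·33·32·31·30·29·28·27·26·25·24·23·22) / 13! = 5778574175582208000 / 6227020800 = 927983760.

927983760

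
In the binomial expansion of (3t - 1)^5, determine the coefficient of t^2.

The general term is C(5,j)·(3t)^j·(-1)^(5-j); the t^2 term has j = 2.
C(5,2) = 10.
Coefficient = C(5,2) · 3^2 · (-1)^3 = 10 · 9 · (-1) = -90.

-90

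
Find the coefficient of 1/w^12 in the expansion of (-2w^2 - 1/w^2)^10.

180

General term: C(10,j)·(-2w^2)^j·(-1/w^2)^(10-j), with w-exponent 2j − 2(10−j) = 4j − 20.
Set 4j − 20 = -12: j = 2.
C(10,2) = 45; (-2)^2 = 4; (-1)^8 = 1.
Coefficient = 45 · 4 · 1 = 180.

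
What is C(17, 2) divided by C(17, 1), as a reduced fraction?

C(n,k+1)/C(n,k) = (n−k)/(k+1) = (17−1)/(1+1) = 16/2 = 8.

8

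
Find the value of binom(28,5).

98280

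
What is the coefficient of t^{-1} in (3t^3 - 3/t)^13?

General term: C(13,j)·(3t^3)^j·(-3/t)^(13-j), with t-exponent 3j − 1(13−j) = 4j − 13.
Set 4j − 13 = -1: j = 3.
C(13,3) = 286; 3^3 = 27; (-3)^10 = 59049.
Coefficient = 286 · 27 · 59049 = 455976378.

455976378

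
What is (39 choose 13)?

C(39,13) = (39·38·37·36·35·34·33·32·31·30·29·28·27) / 13! = 50578512186237235200 / 6227020800 = 8122425444.

8122425444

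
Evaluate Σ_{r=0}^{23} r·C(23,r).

Since r·C(23,r) = 23·C(22,r−1), the sum is 23·2^22 = 23·4194304 = 96468992.

96468992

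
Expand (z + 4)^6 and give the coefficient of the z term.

6144

The general term is C(6,j)·(z)^j·(4)^(6-j); the z^1 term has j = 1.
C(6,1) = 6.
Coefficient = C(6,1) · 4^5 = 6 · 1024 = 6144.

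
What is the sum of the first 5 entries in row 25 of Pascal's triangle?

1 + 25 + 300 + 2300 + 12650 = 15276.

15276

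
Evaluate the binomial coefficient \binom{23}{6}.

C(23,6) = (23·22·21·20·19·18) / 6! = 72681840 / 720 = 100947.

100947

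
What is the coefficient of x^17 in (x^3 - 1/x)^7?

General term: C(7,j)·(x^3)^j·(-1/x)^(7-j), with x-exponent 3j − 1(7−j) = 4j − 7.
Set 4j − 7 = 17: j = 6.
C(7,6) = 7; 1^6 = 1; (-1)^1 = -1.
Coefficient = 7 · 1 · (-1) = -7.

-7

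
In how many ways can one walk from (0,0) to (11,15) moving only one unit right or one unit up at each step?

Each path is a sequence of 26 steps with 11 rights: C(26,11) = 7726160.

7726160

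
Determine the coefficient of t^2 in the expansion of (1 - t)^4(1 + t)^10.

11

Coefficient of t^2 = Σ_{j} C(4,j)·(-1)^j·C(10,2-j)·1^(2-j) for j from 0 to 2.
= 45 + (-40) + 6 = 11.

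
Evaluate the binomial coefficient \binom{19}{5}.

11628

C(19,5) = (19·18·17·16·15) / 5! = 1395360 / 120 = 11628.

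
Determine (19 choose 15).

C(19,15) = C(19,4) by symmetry.
C(19,4) = (19·18·17·16) / 4! = 93024 / 24 = 3876.

3876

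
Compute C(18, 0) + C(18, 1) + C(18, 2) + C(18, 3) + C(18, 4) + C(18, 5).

12616

1 + 18 + 153 + 816 + 3060 + 8568 = 12616.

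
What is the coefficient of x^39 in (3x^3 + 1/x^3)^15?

General term: C(15,j)·(3x^3)^j·(1/x^3)^(15-j), with x-exponent 3j − 3(15−j) = 6j − 45.
Set 6j − 45 = 39: j = 14.
C(15,14) = 15; 3^14 = 4782969; 1^1 = 1.
Coefficient = 15 · 4782969 · 1 = 71744535.

71744535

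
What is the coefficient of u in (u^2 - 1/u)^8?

-56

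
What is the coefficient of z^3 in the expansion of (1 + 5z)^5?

The general term is C(5,j)·(1)^j·(5z)^(5-j); the z^3 term has j = 2.
C(5,2) = 10.
Coefficient = C(5,2) · 5^3 = 10 · 125 = 1250.

1250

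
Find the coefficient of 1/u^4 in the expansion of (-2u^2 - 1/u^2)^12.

25344

General term: C(12,j)·(-2u^2)^j·(-1/u^2)^(12-j), with u-exponent 2j − 2(12−j) = 4j − 24.
Set 4j − 24 = -4: j = 5.
C(12,5) = 792; (-2)^5 = -32; (-1)^7 = -1.
Coefficient = 792 · (-32) · (-1) = 25344.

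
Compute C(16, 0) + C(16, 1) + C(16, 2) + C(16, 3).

697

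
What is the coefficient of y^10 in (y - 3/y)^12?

General term: C(12,j)·(y)^j·(-3/y)^(12-j), with y-exponent 1j − 1(12−j) = 2j − 12.
Set 2j − 12 = 10: j = 11.
C(12,11) = 12; 1^11 = 1; (-3)^1 = -3.
Coefficient = 12 · 1 · (-3) = -36.

-36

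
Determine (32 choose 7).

3365856

C(32,7) = (32·31·30·29·28·27·26) / 7! = 16963914240 / 5040 = 3365856.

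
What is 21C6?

54264

C(21,6) = (21·20·19·18·17·16) / 6! = 39070080 / 720 = 54264.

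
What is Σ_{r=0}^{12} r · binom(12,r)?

Differentiating (1+x)^12 and setting x=1: Σ r·C(12,r) = 12·2^11 = 24576.

24576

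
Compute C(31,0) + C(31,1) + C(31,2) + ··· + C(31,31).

The entries of row 31 sum to 2^31 = 2147483648.

2147483648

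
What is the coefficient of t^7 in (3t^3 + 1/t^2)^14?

7505784

General term: C(14,j)·(3t^3)^j·(1/t^2)^(14-j), with t-exponent 3j − 2(14−j) = 5j − 28.
Set 5j − 28 = 7: j = 7.
C(14,7) = 3432; 3^7 = 2187; 1^7 = 1.
Coefficient = 3432 · 2187 · 1 = 7505784.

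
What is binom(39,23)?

C(39,23) = C(39,16) by symmetry.
C(39,16) = (39·38·37·36·35·34·33·32·31·30·29·28·27·26·25·24) / 16! = 789024790105300869120000 / 20922789888000 = 37711260990.

37711260990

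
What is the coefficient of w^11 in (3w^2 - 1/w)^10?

General term: C(10,j)·(3w^2)^j·(-1/w)^(10-j), with w-exponent 2j − 1(10−j) = 3j − 10.
Set 3j − 10 = 11: j = 7.
C(10,7) = 120; 3^7 = 2187; (-1)^3 = -1.
Coefficient = 120 · 2187 · (-1) = -262440.

-262440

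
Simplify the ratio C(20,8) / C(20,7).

C(n,k+1)/C(n,k) = (n−k)/(k+1) = (20−7)/(7+1) = 13/8.

13/8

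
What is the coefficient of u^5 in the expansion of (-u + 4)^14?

-524812288

The general term is C(14,j)·(-u)^j·(4)^(14-j); the u^5 term has j = 5.
C(14,5) = 2002.
Coefficient = C(14,5) · (-1)^5 · 4^9 = 2002 · (-1) · 262144 = -524812288.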